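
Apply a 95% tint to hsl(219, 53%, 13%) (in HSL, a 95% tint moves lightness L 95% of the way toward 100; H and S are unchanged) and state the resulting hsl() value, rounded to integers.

L moves 95% from 13 toward 100: 13 + 82.65 = 95.65 → 96.
H and S are unchanged.

hsl(219, 53%, 96%)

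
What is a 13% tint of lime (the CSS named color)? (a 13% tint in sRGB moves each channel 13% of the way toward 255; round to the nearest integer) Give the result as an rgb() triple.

CSS lime is rgb(0, 255, 0).
Per channel, c → c + 0.13(255 − c):
  R: 0 + 0.13×(255−0) = 0 + 33.15 = 33.15 → 33
  G: 255 + 0.13×(255−255) = 255 + 0 = 255 → 255
  B: 0 + 33.15 = 33.15 → 33

rgb(33, 255, 33)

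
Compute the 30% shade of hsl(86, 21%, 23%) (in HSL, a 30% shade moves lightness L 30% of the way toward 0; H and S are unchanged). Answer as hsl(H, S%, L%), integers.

L moves 30% from 23 toward 0: 23 − 6.9 = 16.1 → 16.
H and S are unchanged.

hsl(86, 21%, 16%)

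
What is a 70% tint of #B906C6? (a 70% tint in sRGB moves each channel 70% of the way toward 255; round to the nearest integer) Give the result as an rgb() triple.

#B906C6 is rgb(185, 6, 198).
Per channel, c → c + 0.7(255 − c):
  R: 185 + 0.7×(255−185) = 185 + 49 = 234 → 234
  G: 6 + 174.3 = 180.3 → 180
  B: 198 + 0.7×(255−198) = 198 + 39.9 = 237.9 → 238

rgb(234, 180, 238)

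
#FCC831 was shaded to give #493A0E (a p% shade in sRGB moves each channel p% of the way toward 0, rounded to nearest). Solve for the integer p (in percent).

#FCC831 is rgb(252, 200, 49); #493A0E is rgb(73, 58, 14).
On the R channel (widest range): 73 ≈ 252 + (p/100)(0 − 252), so p ≈ 100×(73 − 252)/(0 − 252) = -17900/-252 = 71.03.
p = 71 reproduces all three channels after rounding.

71%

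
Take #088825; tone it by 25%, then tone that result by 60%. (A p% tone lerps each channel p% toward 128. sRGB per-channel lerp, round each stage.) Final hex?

#5C8265

#088825 is rgb(8, 136, 37).
A 25% tone moves each channel 25% toward 128:
  R: 8 + 0.25×(128−8) = 8 + 30 = 38 → 38
  G: 136 + 0.25×(128−136) = 136 − 2 = 134 → 134
  B: 37 + 22.75 = 59.75 → 60
After the tone: rgb(38, 134, 60) = #26863C.
Per channel, c → c + 0.6(128 − c):
  R: 38 + 0.6×(128−38) = 38 + 54 = 92 → 92
  G: 134 + 0.6×(128−134) = 134 − 3.6 = 130.4 → 130
  B: 60 + 40.8 = 100.8 → 101
rgb(92, 130, 101) = #5C8265.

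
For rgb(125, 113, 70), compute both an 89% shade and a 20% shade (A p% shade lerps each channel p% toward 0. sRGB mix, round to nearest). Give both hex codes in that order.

#0E0C08, #645A38

89% shade:
  R: 125 − 111.25 = 13.75 → 14
  G: 113 + 0.89×(0−113) = 113 − 100.57 = 12.43 → 12
  B: 70 − 62.3 = 7.7 → 8
  → #0E0C08
20% shade:
  R: 125 − 25 = 100 → 100
  G: 113 + 0.2×(0−113) = 113 − 22.6 = 90.4 → 90
  B: 70 + 0.2×(0−70) = 70 − 14 = 56 → 56
  → #645A38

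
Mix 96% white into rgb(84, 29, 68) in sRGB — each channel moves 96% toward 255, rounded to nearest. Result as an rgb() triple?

Per channel, c → c + 0.96(255 − c):
  R: 84 + 0.96×(255−84) = 84 + 164.16 = 248.16 → 248
  G: 29 + 216.96 = 245.96 → 246
  B: 68 + 0.96×(255−68) = 68 + 179.52 = 247.52 → 248

rgb(248, 246, 248)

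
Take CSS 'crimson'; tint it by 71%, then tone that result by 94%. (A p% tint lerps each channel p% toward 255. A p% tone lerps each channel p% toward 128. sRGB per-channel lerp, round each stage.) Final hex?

#878484

CSS crimson is rgb(220, 20, 60).
Per channel, c → c + 0.71(255 − c):
  R: 220 + 0.71×(255−220) = 220 + 24.85 = 244.85 → 245
  G: 20 + 166.85 = 186.85 → 187
  B: 60 + 138.45 = 198.45 → 198
After the tint: rgb(245, 187, 198) = #F5BBC6.
Per channel, c → c + 0.94(128 − c):
  R: 245 + 0.94×(128−245) = 245 − 109.98 = 135.02 → 135
  G: 187 − 55.46 = 131.54 → 132
  B: 198 + 0.94×(128−198) = 198 − 65.8 = 132.2 → 132
rgb(135, 132, 132) = #878484.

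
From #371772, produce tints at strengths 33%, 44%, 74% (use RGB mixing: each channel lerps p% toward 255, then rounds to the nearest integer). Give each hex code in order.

#371772 is rgb(55, 23, 114).
33%: (55 + 66 = 121→121, 23 + 76.56 = 99.56→100, 114 + 46.53 = 160.53→161) → #7964a1
44%: (55 + 88 = 143→143, 23 + 102.08 = 125.08→125, 114 + 62.04 = 176.04→176) → #8f7db0
74%: (55 + 148 = 203→203, 23 + 171.68 = 194.68→195, 114 + 104.34 = 218.34→218) → #cbc3da

#7964a1, #8f7db0, #cbc3da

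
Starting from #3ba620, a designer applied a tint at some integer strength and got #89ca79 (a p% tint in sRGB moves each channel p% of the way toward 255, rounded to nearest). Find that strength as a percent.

#3ba620 is rgb(59, 166, 32); #89ca79 is rgb(137, 202, 121).
On the B channel (widest range): 121 ≈ 32 + (p/100)(255 − 32), so p ≈ 100×(121 − 32)/(255 − 32) = 8900/223 = 39.91.
p = 40 reproduces all three channels after rounding.

40%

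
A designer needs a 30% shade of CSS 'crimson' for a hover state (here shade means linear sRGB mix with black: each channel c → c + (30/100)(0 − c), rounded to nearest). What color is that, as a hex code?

CSS crimson is rgb(220, 20, 60).
Lerp each channel 30% toward 0:
  R: 220 − 66 = 154 → 154
  G: 20 + 0.3×(0−20) = 20 − 6 = 14 → 14
  B: 60 − 18 = 42 → 42
rgb(154, 14, 42) = #9a0e2a.

#9a0e2a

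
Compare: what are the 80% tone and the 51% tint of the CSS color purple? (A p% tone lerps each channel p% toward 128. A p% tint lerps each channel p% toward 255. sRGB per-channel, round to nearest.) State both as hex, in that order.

CSS purple is rgb(128, 0, 128).
80% tone:
  R: 128 + 0.8×(128−128) = 128 + 0 = 128 → 128
  G: 0 + 0.8×(128−0) = 0 + 102.4 = 102.4 → 102
  B: 128 + 0.8×(128−128) = 128 + 0 = 128 → 128
  → #806680
51% tint:
  R: 128 + 64.77 = 192.77 → 193
  G: 0 + 0.51×(255−0) = 0 + 130.05 = 130.05 → 130
  B: 128 + 64.77 = 192.77 → 193
  → #c182c1

#806680, #c182c1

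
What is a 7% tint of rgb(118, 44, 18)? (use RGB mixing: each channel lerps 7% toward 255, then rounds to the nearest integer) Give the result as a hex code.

#803b23

Per channel, c → c + 0.07(255 − c):
  R: 118 + 0.07×(255−118) = 118 + 9.59 = 127.59 → 128
  G: 44 + 14.77 = 58.77 → 59
  B: 18 + 0.07×(255−18) = 18 + 16.59 = 34.59 → 35
rgb(128, 59, 35) = #803b23.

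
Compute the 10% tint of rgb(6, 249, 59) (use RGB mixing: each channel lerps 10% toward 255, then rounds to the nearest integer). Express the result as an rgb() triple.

Lerp each channel 10% toward 255:
  R: 6 + 0.1×(255−6) = 6 + 24.9 = 30.9 → 31
  G: 249 + 0.6 = 249.6 → 250
  B: 59 + 0.1×(255−59) = 59 + 19.6 = 78.6 → 79

rgb(31, 250, 79)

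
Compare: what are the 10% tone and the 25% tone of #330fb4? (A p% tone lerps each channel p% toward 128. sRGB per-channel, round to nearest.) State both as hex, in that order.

#3b1aaf, #462ba7

#330fb4 is rgb(51, 15, 180).
10% tone:
  R: 51 + 7.7 = 58.7 → 59
  G: 15 + 11.3 = 26.3 → 26
  B: 180 − 5.2 = 174.8 → 175
  → #3b1aaf
25% tone:
  R: 51 + 0.25×(128−51) = 51 + 19.25 = 70.25 → 70
  G: 15 + 28.25 = 43.25 → 43
  B: 180 − 13 = 167 → 167
  → #462ba7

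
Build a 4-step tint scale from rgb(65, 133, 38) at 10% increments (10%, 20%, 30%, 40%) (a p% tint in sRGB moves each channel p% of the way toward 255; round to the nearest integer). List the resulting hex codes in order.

#54913C, #679D51, #7AAA67, #8DB67D

10%: (65 + 19 = 84→84, 133 + 12.2 = 145.2→145, 38 + 21.7 = 59.7→60) → #54913C
20%: (65 + 38 = 103→103, 133 + 24.4 = 157.4→157, 38 + 43.4 = 81.4→81) → #679D51
30%: (65 + 57 = 122→122, 133 + 36.6 = 169.6→170, 38 + 65.1 = 103.1→103) → #7AAA67
40%: (65 + 76 = 141→141, 133 + 48.8 = 181.8→182, 38 + 86.8 = 124.8→125) → #8DB67D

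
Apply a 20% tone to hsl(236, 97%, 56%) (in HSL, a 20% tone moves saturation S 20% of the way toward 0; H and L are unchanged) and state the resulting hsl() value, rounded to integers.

hsl(236, 78%, 56%)

S moves 20% from 97 toward 0: 97 − 19.4 = 77.6 → 78.
H and L are unchanged.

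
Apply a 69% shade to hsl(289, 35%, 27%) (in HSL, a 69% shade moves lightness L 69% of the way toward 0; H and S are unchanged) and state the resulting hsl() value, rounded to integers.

hsl(289, 35%, 8%)

L moves 69% from 27 toward 0: 27 − 18.63 = 8.37 → 8.
H and S are unchanged.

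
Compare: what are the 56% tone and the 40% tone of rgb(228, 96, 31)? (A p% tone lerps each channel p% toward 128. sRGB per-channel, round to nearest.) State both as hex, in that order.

#AC7255, #BC6D46

56% tone:
  R: 228 + 0.56×(128−228) = 228 − 56 = 172 → 172
  G: 96 + 0.56×(128−96) = 96 + 17.92 = 113.92 → 114
  B: 31 + 0.56×(128−31) = 31 + 54.32 = 85.32 → 85
  → #AC7255
40% tone:
  R: 228 − 40 = 188 → 188
  G: 96 + 12.8 = 108.8 → 109
  B: 31 + 38.8 = 69.8 → 70
  → #BC6D46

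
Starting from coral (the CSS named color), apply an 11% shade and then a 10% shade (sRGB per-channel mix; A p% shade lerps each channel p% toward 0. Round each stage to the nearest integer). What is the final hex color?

#CC6640

CSS coral is rgb(255, 127, 80).
Per channel, c → c + 0.11(0 − c):
  R: 255 − 28.05 = 226.95 → 227
  G: 127 − 13.97 = 113.03 → 113
  B: 80 + 0.11×(0−80) = 80 − 8.8 = 71.2 → 71
After the shade: rgb(227, 113, 71) = #E37147.
A 10% shade moves each channel 10% toward 0:
  R: 227 − 22.7 = 204.3 → 204
  G: 113 + 0.1×(0−113) = 113 − 11.3 = 101.7 → 102
  B: 71 − 7.1 = 63.9 → 64
rgb(204, 102, 64) = #CC6640.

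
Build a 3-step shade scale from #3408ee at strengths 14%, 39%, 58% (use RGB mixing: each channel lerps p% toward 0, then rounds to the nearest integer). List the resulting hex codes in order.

#3408ee is rgb(52, 8, 238).
14%: (52 − 7.28 = 44.72→45, 8 − 1.12 = 6.88→7, 238 − 33.32 = 204.68→205) → #2d07cd
39%: (52 − 20.28 = 31.72→32, 8 − 3.12 = 4.88→5, 238 − 92.82 = 145.18→145) → #200591
58%: (52 − 30.16 = 21.84→22, 8 − 4.64 = 3.36→3, 238 − 138.04 = 99.96→100) → #160364

#2d07cd, #200591, #160364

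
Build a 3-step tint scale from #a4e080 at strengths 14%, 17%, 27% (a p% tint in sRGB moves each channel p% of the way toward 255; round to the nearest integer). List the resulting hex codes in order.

#a4e080 is rgb(164, 224, 128).
14%: (164 + 12.74 = 176.74→177, 224 + 4.34 = 228.34→228, 128 + 17.78 = 145.78→146) → #b1e492
17%: (164 + 15.47 = 179.47→179, 224 + 5.27 = 229.27→229, 128 + 21.59 = 149.59→150) → #b3e596
27%: (164 + 24.57 = 188.57→189, 224 + 8.37 = 232.37→232, 128 + 34.29 = 162.29→162) → #bde8a2

#b1e492, #b3e596, #bde8a2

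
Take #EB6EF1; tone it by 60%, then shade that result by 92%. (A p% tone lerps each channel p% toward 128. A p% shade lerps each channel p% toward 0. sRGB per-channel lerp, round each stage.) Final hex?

#0E0A0E

#EB6EF1 is rgb(235, 110, 241).
Lerp each channel 60% toward 128:
  R: 235 − 64.2 = 170.8 → 171
  G: 110 + 10.8 = 120.8 → 121
  B: 241 − 67.8 = 173.2 → 173
After the tone: rgb(171, 121, 173) = #AB79AD.
Lerp each channel 92% toward 0:
  R: 171 − 157.32 = 13.68 → 14
  G: 121 − 111.32 = 9.68 → 10
  B: 173 + 0.92×(0−173) = 173 − 159.16 = 13.84 → 14
rgb(14, 10, 14) = #0E0A0E.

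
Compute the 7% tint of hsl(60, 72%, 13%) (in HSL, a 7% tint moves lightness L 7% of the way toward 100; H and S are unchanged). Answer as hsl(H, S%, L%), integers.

hsl(60, 72%, 19%)

L moves 7% from 13 toward 100: 13 + 6.09 = 19.09 → 19.
H and S are unchanged.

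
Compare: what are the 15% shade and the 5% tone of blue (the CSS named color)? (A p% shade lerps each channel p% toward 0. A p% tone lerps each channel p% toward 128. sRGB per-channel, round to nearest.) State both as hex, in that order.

#0000d9, #0606f9

CSS blue is rgb(0, 0, 255).
15% shade:
  R: 0 + 0 = 0 → 0
  G: 0 + 0 = 0 → 0
  B: 255 − 38.25 = 216.75 → 217
  → #0000d9
5% tone:
  R: 0 + 0.05×(128−0) = 0 + 6.4 = 6.4 → 6
  G: 0 + 6.4 = 6.4 → 6
  B: 255 + 0.05×(128−255) = 255 − 6.35 = 248.65 → 249
  → #0606f9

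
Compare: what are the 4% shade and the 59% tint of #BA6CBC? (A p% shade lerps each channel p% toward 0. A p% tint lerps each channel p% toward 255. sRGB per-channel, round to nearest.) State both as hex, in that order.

#B368B4, #E3C3E4

#BA6CBC is rgb(186, 108, 188).
4% shade:
  R: 186 − 7.44 = 178.56 → 179
  G: 108 + 0.04×(0−108) = 108 − 4.32 = 103.68 → 104
  B: 188 + 0.04×(0−188) = 188 − 7.52 = 180.48 → 180
  → #B368B4
59% tint:
  R: 186 + 0.59×(255−186) = 186 + 40.71 = 226.71 → 227
  G: 108 + 86.73 = 194.73 → 195
  B: 188 + 39.53 = 227.53 → 228
  → #E3C3E4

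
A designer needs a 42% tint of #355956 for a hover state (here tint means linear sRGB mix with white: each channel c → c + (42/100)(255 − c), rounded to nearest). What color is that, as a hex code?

#355956 is rgb(53, 89, 86).
Lerp each channel 42% toward 255:
  R: 53 + 84.84 = 137.84 → 138
  G: 89 + 0.42×(255−89) = 89 + 69.72 = 158.72 → 159
  B: 86 + 0.42×(255−86) = 86 + 70.98 = 156.98 → 157
rgb(138, 159, 157) = #8a9f9d.

#8a9f9d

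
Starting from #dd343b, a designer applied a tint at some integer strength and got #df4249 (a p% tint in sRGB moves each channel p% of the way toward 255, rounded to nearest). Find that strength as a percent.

7%

#dd343b is rgb(221, 52, 59); #df4249 is rgb(223, 66, 73).
On the G channel (widest range): 66 ≈ 52 + (p/100)(255 − 52), so p ≈ 100×(66 − 52)/(255 − 52) = 1400/203 = 6.90.
p = 7 reproduces all three channels after rounding.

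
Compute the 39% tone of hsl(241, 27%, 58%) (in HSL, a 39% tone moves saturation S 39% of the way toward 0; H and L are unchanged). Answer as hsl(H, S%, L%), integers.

hsl(241, 16%, 58%)

S moves 39% from 27 toward 0: 27 − 10.53 = 16.47 → 16.
H and L are unchanged.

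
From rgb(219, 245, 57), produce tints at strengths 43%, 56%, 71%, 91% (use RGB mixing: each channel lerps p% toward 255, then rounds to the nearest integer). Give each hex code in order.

#EAF98E, #EFFBA8, #F5FCC6, #FCFEED

43%: (219 + 15.48 = 234.48→234, 245 + 4.3 = 249.3→249, 57 + 85.14 = 142.14→142) → #EAF98E
56%: (219 + 20.16 = 239.16→239, 245 + 5.6 = 250.6→251, 57 + 110.88 = 167.88→168) → #EFFBA8
71%: (219 + 25.56 = 244.56→245, 245 + 7.1 = 252.1→252, 57 + 140.58 = 197.58→198) → #F5FCC6
91%: (219 + 32.76 = 251.76→252, 245 + 9.1 = 254.1→254, 57 + 180.18 = 237.18→237) → #FCFEED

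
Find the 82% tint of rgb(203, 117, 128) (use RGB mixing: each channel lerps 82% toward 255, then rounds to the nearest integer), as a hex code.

#F6E6E8

Per channel, c → c + 0.82(255 − c):
  R: 203 + 42.64 = 245.64 → 246
  G: 117 + 113.16 = 230.16 → 230
  B: 128 + 104.14 = 232.14 → 232
rgb(246, 230, 232) = #F6E6E8.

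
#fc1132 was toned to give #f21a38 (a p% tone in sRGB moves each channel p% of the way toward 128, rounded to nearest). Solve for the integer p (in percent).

#fc1132 is rgb(252, 17, 50); #f21a38 is rgb(242, 26, 56).
On the R channel (widest range): 242 ≈ 252 + (p/100)(128 − 252), so p ≈ 100×(242 − 252)/(128 − 252) = -1000/-124 = 8.06.
p = 8 reproduces all three channels after rounding.

8%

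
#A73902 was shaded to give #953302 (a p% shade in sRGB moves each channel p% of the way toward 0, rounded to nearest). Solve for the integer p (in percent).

11%

#A73902 is rgb(167, 57, 2); #953302 is rgb(149, 51, 2).
On the R channel (widest range): 149 ≈ 167 + (p/100)(0 − 167), so p ≈ 100×(149 − 167)/(0 − 167) = -1800/-167 = 10.78.
p = 11 reproduces all three channels after rounding.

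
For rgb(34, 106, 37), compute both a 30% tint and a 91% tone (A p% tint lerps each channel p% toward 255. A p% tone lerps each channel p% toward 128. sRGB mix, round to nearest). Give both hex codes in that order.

30% tint:
  R: 34 + 66.3 = 100.3 → 100
  G: 106 + 44.7 = 150.7 → 151
  B: 37 + 65.4 = 102.4 → 102
  → #649766
91% tone:
  R: 34 + 85.54 = 119.54 → 120
  G: 106 + 0.91×(128−106) = 106 + 20.02 = 126.02 → 126
  B: 37 + 0.91×(128−37) = 37 + 82.81 = 119.81 → 120
  → #787e78

#649766, #787e78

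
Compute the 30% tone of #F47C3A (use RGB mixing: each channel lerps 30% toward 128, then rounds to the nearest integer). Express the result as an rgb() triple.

rgb(209, 125, 79)

#F47C3A is rgb(244, 124, 58).
A 30% tone moves each channel 30% toward 128:
  R: 244 − 34.8 = 209.2 → 209
  G: 124 + 0.3×(128−124) = 124 + 1.2 = 125.2 → 125
  B: 58 + 21 = 79 → 79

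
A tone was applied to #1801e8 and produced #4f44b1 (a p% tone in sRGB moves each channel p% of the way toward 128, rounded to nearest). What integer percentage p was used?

53%

#1801e8 is rgb(24, 1, 232); #4f44b1 is rgb(79, 68, 177).
On the G channel (widest range): 68 ≈ 1 + (p/100)(128 − 1), so p ≈ 100×(68 − 1)/(128 − 1) = 6700/127 = 52.76.
p = 53 reproduces all three channels after rounding.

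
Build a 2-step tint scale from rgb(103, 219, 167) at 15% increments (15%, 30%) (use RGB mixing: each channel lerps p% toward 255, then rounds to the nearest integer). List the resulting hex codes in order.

15%: (103 + 22.8 = 125.8→126, 219 + 5.4 = 224.4→224, 167 + 13.2 = 180.2→180) → #7EE0B4
30%: (103 + 45.6 = 148.6→149, 219 + 10.8 = 229.8→230, 167 + 26.4 = 193.4→193) → #95E6C1

#7EE0B4, #95E6C1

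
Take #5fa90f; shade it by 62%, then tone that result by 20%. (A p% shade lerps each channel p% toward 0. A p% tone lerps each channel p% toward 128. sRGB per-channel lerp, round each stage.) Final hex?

#5fa90f is rgb(95, 169, 15).
Lerp each channel 62% toward 0:
  R: 95 + 0.62×(0−95) = 95 − 58.9 = 36.1 → 36
  G: 169 − 104.78 = 64.22 → 64
  B: 15 − 9.3 = 5.7 → 6
After the shade: rgb(36, 64, 6) = #244006.
Per channel, c → c + 0.2(128 − c):
  R: 36 + 18.4 = 54.4 → 54
  G: 64 + 12.8 = 76.8 → 77
  B: 6 + 0.2×(128−6) = 6 + 24.4 = 30.4 → 30
rgb(54, 77, 30) = #364d1e.

#364d1e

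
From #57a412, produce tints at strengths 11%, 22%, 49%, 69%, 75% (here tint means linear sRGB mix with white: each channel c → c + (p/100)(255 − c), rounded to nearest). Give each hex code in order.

#69ae2c, #7cb846, #a9d186, #cbe3b6, #d5e8c4

#57a412 is rgb(87, 164, 18).
11%: (87 + 18.48 = 105.48→105, 164 + 10.01 = 174.01→174, 18 + 26.07 = 44.07→44) → #69ae2c
22%: (87 + 36.96 = 123.96→124, 164 + 20.02 = 184.02→184, 18 + 52.14 = 70.14→70) → #7cb846
49%: (87 + 82.32 = 169.32→169, 164 + 44.59 = 208.59→209, 18 + 116.13 = 134.13→134) → #a9d186
69%: (87 + 115.92 = 202.92→203, 164 + 62.79 = 226.79→227, 18 + 163.53 = 181.53→182) → #cbe3b6
75%: (87 + 126 = 213→213, 164 + 68.25 = 232.25→232, 18 + 177.75 = 195.75→196) → #d5e8c4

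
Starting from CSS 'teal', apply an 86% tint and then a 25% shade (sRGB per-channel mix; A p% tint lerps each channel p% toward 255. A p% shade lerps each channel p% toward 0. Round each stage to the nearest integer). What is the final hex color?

CSS teal is rgb(0, 128, 128).
An 86% tint moves each channel 86% toward 255:
  R: 0 + 219.3 = 219.3 → 219
  G: 128 + 0.86×(255−128) = 128 + 109.22 = 237.22 → 237
  B: 128 + 0.86×(255−128) = 128 + 109.22 = 237.22 → 237
After the tint: rgb(219, 237, 237) = #DBEDED.
A 25% shade moves each channel 25% toward 0:
  R: 219 + 0.25×(0−219) = 219 − 54.75 = 164.25 → 164
  G: 237 + 0.25×(0−237) = 237 − 59.25 = 177.75 → 178
  B: 237 + 0.25×(0−237) = 237 − 59.25 = 177.75 → 178
rgb(164, 178, 178) = #A4B2B2.

#A4B2B2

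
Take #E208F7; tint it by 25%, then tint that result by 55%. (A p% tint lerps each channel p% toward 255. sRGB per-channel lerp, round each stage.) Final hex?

#E208F7 is rgb(226, 8, 247).
Lerp each channel 25% toward 255:
  R: 226 + 0.25×(255−226) = 226 + 7.25 = 233.25 → 233
  G: 8 + 0.25×(255−8) = 8 + 61.75 = 69.75 → 70
  B: 247 + 2 = 249 → 249
After the tint: rgb(233, 70, 249) = #E946F9.
Per channel, c → c + 0.55(255 − c):
  R: 233 + 0.55×(255−233) = 233 + 12.1 = 245.1 → 245
  G: 70 + 0.55×(255−70) = 70 + 101.75 = 171.75 → 172
  B: 249 + 3.3 = 252.3 → 252
rgb(245, 172, 252) = #F5ACFC.

#F5ACFC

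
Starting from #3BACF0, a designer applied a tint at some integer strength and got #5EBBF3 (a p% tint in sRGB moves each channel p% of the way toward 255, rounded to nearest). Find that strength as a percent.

18%

#3BACF0 is rgb(59, 172, 240); #5EBBF3 is rgb(94, 187, 243).
On the R channel (widest range): 94 ≈ 59 + (p/100)(255 − 59), so p ≈ 100×(94 − 59)/(255 − 59) = 3500/196 = 17.86.
p = 18 reproduces all three channels after rounding.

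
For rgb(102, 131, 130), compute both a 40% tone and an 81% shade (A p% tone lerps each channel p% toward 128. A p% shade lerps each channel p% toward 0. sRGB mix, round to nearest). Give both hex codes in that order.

#708281, #131919

40% tone:
  R: 102 + 10.4 = 112.4 → 112
  G: 131 + 0.4×(128−131) = 131 − 1.2 = 129.8 → 130
  B: 130 + 0.4×(128−130) = 130 − 0.8 = 129.2 → 129
  → #708281
81% shade:
  R: 102 + 0.81×(0−102) = 102 − 82.62 = 19.38 → 19
  G: 131 − 106.11 = 24.89 → 25
  B: 130 − 105.3 = 24.7 → 25
  → #131919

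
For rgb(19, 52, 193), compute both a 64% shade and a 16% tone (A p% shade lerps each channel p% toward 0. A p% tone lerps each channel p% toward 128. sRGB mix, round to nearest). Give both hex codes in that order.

#071345, #2440B7

64% shade:
  R: 19 + 0.64×(0−19) = 19 − 12.16 = 6.84 → 7
  G: 52 − 33.28 = 18.72 → 19
  B: 193 + 0.64×(0−193) = 193 − 123.52 = 69.48 → 69
  → #071345
16% tone:
  R: 19 + 17.44 = 36.44 → 36
  G: 52 + 0.16×(128−52) = 52 + 12.16 = 64.16 → 64
  B: 193 + 0.16×(128−193) = 193 − 10.4 = 182.6 → 183
  → #2440B7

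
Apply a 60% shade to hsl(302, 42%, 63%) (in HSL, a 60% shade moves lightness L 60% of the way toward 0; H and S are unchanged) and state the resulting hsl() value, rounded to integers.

L moves 60% from 63 toward 0: 63 − 37.8 = 25.2 → 25.
H and S are unchanged.

hsl(302, 42%, 25%)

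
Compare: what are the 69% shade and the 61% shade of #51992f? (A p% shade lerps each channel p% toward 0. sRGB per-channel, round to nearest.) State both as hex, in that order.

#51992f is rgb(81, 153, 47).
69% shade:
  R: 81 − 55.89 = 25.11 → 25
  G: 153 + 0.69×(0−153) = 153 − 105.57 = 47.43 → 47
  B: 47 − 32.43 = 14.57 → 15
  → #192f0f
61% shade:
  R: 81 + 0.61×(0−81) = 81 − 49.41 = 31.59 → 32
  G: 153 + 0.61×(0−153) = 153 − 93.33 = 59.67 → 60
  B: 47 − 28.67 = 18.33 → 18
  → #203c12

#192f0f, #203c12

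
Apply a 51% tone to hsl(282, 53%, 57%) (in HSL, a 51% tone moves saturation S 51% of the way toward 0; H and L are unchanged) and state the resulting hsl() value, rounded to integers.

hsl(282, 26%, 57%)

S moves 51% from 53 toward 0: 53 − 27.03 = 25.97 → 26.
H and L are unchanged.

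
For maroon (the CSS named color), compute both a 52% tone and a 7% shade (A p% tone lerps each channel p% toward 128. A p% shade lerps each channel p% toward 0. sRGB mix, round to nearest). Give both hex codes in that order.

#804343, #770000

CSS maroon is rgb(128, 0, 0).
52% tone:
  R: 128 + 0.52×(128−128) = 128 + 0 = 128 → 128
  G: 0 + 66.56 = 66.56 → 67
  B: 0 + 0.52×(128−0) = 0 + 66.56 = 66.56 → 67
  → #804343
7% shade:
  R: 128 − 8.96 = 119.04 → 119
  G: 0 + 0.07×(0−0) = 0 + 0 = 0 → 0
  B: 0 + 0.07×(0−0) = 0 + 0 = 0 → 0
  → #770000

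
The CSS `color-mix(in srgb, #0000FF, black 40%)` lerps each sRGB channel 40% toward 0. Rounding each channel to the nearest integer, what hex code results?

#000099

#0000FF is rgb(0, 0, 255).
Per channel, c → c + 0.4(0 − c):
  R: 0 + 0 = 0 → 0
  G: 0 + 0.4×(0−0) = 0 + 0 = 0 → 0
  B: 255 − 102 = 153 → 153
rgb(0, 0, 153) = #000099.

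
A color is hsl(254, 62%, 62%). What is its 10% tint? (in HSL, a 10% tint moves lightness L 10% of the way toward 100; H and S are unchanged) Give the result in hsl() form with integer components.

hsl(254, 62%, 66%)

L moves 10% from 62 toward 100: 62 + 3.8 = 65.8 → 66.
H and S are unchanged.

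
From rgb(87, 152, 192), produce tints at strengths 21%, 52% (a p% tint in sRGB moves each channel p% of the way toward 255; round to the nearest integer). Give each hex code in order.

#7AAECD, #AECEE1

21%: (87 + 35.28 = 122.28→122, 152 + 21.63 = 173.63→174, 192 + 13.23 = 205.23→205) → #7AAECD
52%: (87 + 87.36 = 174.36→174, 152 + 53.56 = 205.56→206, 192 + 32.76 = 224.76→225) → #AECEE1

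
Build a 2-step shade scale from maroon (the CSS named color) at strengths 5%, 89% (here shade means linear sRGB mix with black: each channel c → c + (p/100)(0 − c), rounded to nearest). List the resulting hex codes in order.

CSS maroon is rgb(128, 0, 0).
5%: (128 − 6.4 = 121.6→122, 0→0, 0→0) → #7A0000
89%: (128 − 113.92 = 14.08→14, 0→0, 0→0) → #0E0000

#7A0000, #0E0000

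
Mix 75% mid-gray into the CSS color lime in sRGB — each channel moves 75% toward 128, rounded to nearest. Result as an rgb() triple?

rgb(96, 160, 96)

CSS lime is rgb(0, 255, 0).
Lerp each channel 75% toward 128:
  R: 0 + 0.75×(128−0) = 0 + 96 = 96 → 96
  G: 255 + 0.75×(128−255) = 255 − 95.25 = 159.75 → 160
  B: 0 + 96 = 96 → 96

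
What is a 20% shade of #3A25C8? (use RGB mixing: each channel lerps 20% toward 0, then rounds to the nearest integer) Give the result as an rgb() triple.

#3A25C8 is rgb(58, 37, 200).
A 20% shade moves each channel 20% toward 0:
  R: 58 − 11.6 = 46.4 → 46
  G: 37 + 0.2×(0−37) = 37 − 7.4 = 29.6 → 30
  B: 200 + 0.2×(0−200) = 200 − 40 = 160 → 160

rgb(46, 30, 160)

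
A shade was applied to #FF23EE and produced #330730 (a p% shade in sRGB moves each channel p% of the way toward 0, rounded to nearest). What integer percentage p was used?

80%

#FF23EE is rgb(255, 35, 238); #330730 is rgb(51, 7, 48).
On the R channel (widest range): 51 ≈ 255 + (p/100)(0 − 255), so p ≈ 100×(51 − 255)/(0 − 255) = -20400/-255 = 80.00.
p = 80 reproduces all three channels after rounding.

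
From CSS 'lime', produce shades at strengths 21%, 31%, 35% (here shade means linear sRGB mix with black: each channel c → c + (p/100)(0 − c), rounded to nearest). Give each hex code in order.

CSS lime is rgb(0, 255, 0).
21%: (0→0, 255 − 53.55 = 201.45→201, 0→0) → #00c900
31%: (0→0, 255 − 79.05 = 175.95→176, 0→0) → #00b000
35%: (0→0, 255 − 89.25 = 165.75→166, 0→0) → #00a600

#00c900, #00b000, #00a600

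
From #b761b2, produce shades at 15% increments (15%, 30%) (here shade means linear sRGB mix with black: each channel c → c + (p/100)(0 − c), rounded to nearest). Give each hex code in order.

#9c5297, #80447d

#b761b2 is rgb(183, 97, 178).
15%: (183 − 27.45 = 155.55→156, 97 − 14.55 = 82.45→82, 178 − 26.7 = 151.3→151) → #9c5297
30%: (183 − 54.9 = 128.1→128, 97 − 29.1 = 67.9→68, 178 − 53.4 = 124.6→125) → #80447d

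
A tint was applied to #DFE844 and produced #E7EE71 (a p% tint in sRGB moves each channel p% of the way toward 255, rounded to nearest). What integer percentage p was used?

#DFE844 is rgb(223, 232, 68); #E7EE71 is rgb(231, 238, 113).
On the B channel (widest range): 113 ≈ 68 + (p/100)(255 − 68), so p ≈ 100×(113 − 68)/(255 − 68) = 4500/187 = 24.06.
p = 24 reproduces all three channels after rounding.

24%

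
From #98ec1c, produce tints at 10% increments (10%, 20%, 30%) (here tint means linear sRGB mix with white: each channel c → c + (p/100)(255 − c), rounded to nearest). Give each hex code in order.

#a2ee33, #adf049, #b7f260

#98ec1c is rgb(152, 236, 28).
10%: (152 + 10.3 = 162.3→162, 236 + 1.9 = 237.9→238, 28 + 22.7 = 50.7→51) → #a2ee33
20%: (152 + 20.6 = 172.6→173, 236 + 3.8 = 239.8→240, 28 + 45.4 = 73.4→73) → #adf049
30%: (152 + 30.9 = 182.9→183, 236 + 5.7 = 241.7→242, 28 + 68.1 = 96.1→96) → #b7f260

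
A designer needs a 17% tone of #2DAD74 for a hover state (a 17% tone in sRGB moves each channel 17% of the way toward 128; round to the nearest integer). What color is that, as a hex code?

#3BA576

#2DAD74 is rgb(45, 173, 116).
Lerp each channel 17% toward 128:
  R: 45 + 0.17×(128−45) = 45 + 14.11 = 59.11 → 59
  G: 173 + 0.17×(128−173) = 173 − 7.65 = 165.35 → 165
  B: 116 + 0.17×(128−116) = 116 + 2.04 = 118.04 → 118
rgb(59, 165, 118) = #3BA576.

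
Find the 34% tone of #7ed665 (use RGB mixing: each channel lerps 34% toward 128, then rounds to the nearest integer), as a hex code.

#7fb96e

#7ed665 is rgb(126, 214, 101).
A 34% tone moves each channel 34% toward 128:
  R: 126 + 0.68 = 126.68 → 127
  G: 214 + 0.34×(128−214) = 214 − 29.24 = 184.76 → 185
  B: 101 + 9.18 = 110.18 → 110
rgb(127, 185, 110) = #7fb96e.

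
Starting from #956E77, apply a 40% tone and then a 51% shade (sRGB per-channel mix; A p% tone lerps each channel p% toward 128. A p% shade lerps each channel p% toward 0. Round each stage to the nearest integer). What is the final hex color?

#45393C

#956E77 is rgb(149, 110, 119).
A 40% tone moves each channel 40% toward 128:
  R: 149 + 0.4×(128−149) = 149 − 8.4 = 140.6 → 141
  G: 110 + 7.2 = 117.2 → 117
  B: 119 + 0.4×(128−119) = 119 + 3.6 = 122.6 → 123
After the tone: rgb(141, 117, 123) = #8D757B.
A 51% shade moves each channel 51% toward 0:
  R: 141 + 0.51×(0−141) = 141 − 71.91 = 69.09 → 69
  G: 117 − 59.67 = 57.33 → 57
  B: 123 + 0.51×(0−123) = 123 − 62.73 = 60.27 → 60
rgb(69, 57, 60) = #45393C.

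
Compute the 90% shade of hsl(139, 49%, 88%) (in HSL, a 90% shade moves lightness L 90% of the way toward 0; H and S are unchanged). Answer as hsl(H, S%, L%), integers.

L moves 90% from 88 toward 0: 88 − 79.2 = 8.8 → 9.
H and S are unchanged.

hsl(139, 49%, 9%)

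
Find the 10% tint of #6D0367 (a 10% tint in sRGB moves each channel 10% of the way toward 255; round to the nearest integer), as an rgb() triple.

#6D0367 is rgb(109, 3, 103).
A 10% tint moves each channel 10% toward 255:
  R: 109 + 14.6 = 123.6 → 124
  G: 3 + 0.1×(255−3) = 3 + 25.2 = 28.2 → 28
  B: 103 + 15.2 = 118.2 → 118

rgb(124, 28, 118)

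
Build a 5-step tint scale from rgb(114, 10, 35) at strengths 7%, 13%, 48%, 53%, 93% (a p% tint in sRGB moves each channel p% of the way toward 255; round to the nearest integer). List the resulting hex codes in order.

#7C1B32, #842A40, #B6808D, #BD8C98, #F5EEF0

7%: (114 + 9.87 = 123.87→124, 10 + 17.15 = 27.15→27, 35 + 15.4 = 50.4→50) → #7C1B32
13%: (114 + 18.33 = 132.33→132, 10 + 31.85 = 41.85→42, 35 + 28.6 = 63.6→64) → #842A40
48%: (114 + 67.68 = 181.68→182, 10 + 117.6 = 127.6→128, 35 + 105.6 = 140.6→141) → #B6808D
53%: (114 + 74.73 = 188.73→189, 10 + 129.85 = 139.85→140, 35 + 116.6 = 151.6→152) → #BD8C98
93%: (114 + 131.13 = 245.13→245, 10 + 227.85 = 237.85→238, 35 + 204.6 = 239.6→240) → #F5EEF0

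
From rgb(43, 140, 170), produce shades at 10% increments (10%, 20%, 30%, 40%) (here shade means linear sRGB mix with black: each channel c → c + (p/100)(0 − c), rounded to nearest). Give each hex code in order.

10%: (43 − 4.3 = 38.7→39, 140 − 14 = 126→126, 170 − 17 = 153→153) → #277e99
20%: (43 − 8.6 = 34.4→34, 140 − 28 = 112→112, 170 − 34 = 136→136) → #227088
30%: (43 − 12.9 = 30.1→30, 140 − 42 = 98→98, 170 − 51 = 119→119) → #1e6277
40%: (43 − 17.2 = 25.8→26, 140 − 56 = 84→84, 170 − 68 = 102→102) → #1a5466

#277e99, #227088, #1e6277, #1a5466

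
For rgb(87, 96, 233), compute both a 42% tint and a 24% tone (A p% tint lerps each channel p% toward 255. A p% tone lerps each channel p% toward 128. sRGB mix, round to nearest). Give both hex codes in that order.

#9ea3f2, #6168d0

42% tint:
  R: 87 + 0.42×(255−87) = 87 + 70.56 = 157.56 → 158
  G: 96 + 66.78 = 162.78 → 163
  B: 233 + 9.24 = 242.24 → 242
  → #9ea3f2
24% tone:
  R: 87 + 9.84 = 96.84 → 97
  G: 96 + 7.68 = 103.68 → 104
  B: 233 − 25.2 = 207.8 → 208
  → #6168d0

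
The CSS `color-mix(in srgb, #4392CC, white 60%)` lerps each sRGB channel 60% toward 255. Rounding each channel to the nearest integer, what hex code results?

#B4D3EB

#4392CC is rgb(67, 146, 204).
Lerp each channel 60% toward 255:
  R: 67 + 112.8 = 179.8 → 180
  G: 146 + 65.4 = 211.4 → 211
  B: 204 + 0.6×(255−204) = 204 + 30.6 = 234.6 → 235
rgb(180, 211, 235) = #B4D3EB.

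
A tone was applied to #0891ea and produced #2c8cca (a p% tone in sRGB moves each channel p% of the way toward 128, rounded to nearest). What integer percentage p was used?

30%

#0891ea is rgb(8, 145, 234); #2c8cca is rgb(44, 140, 202).
On the R channel (widest range): 44 ≈ 8 + (p/100)(128 − 8), so p ≈ 100×(44 − 8)/(128 − 8) = 3600/120 = 30.00.
p = 30 reproduces all three channels after rounding.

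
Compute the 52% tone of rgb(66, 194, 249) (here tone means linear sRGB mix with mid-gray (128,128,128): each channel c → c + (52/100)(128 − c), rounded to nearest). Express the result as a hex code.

#62a0ba

A 52% tone moves each channel 52% toward 128:
  R: 66 + 0.52×(128−66) = 66 + 32.24 = 98.24 → 98
  G: 194 + 0.52×(128−194) = 194 − 34.32 = 159.68 → 160
  B: 249 + 0.52×(128−249) = 249 − 62.92 = 186.08 → 186
rgb(98, 160, 186) = #62a0ba.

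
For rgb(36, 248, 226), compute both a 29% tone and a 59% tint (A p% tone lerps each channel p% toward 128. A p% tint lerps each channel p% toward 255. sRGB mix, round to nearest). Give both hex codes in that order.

29% tone:
  R: 36 + 0.29×(128−36) = 36 + 26.68 = 62.68 → 63
  G: 248 − 34.8 = 213.2 → 213
  B: 226 + 0.29×(128−226) = 226 − 28.42 = 197.58 → 198
  → #3fd5c6
59% tint:
  R: 36 + 0.59×(255−36) = 36 + 129.21 = 165.21 → 165
  G: 248 + 0.59×(255−248) = 248 + 4.13 = 252.13 → 252
  B: 226 + 17.11 = 243.11 → 243
  → #a5fcf3

#3fd5c6, #a5fcf3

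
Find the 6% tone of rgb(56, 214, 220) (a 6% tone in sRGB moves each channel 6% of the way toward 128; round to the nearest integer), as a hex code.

#3CD1D6

A 6% tone moves each channel 6% toward 128:
  R: 56 + 0.06×(128−56) = 56 + 4.32 = 60.32 → 60
  G: 214 + 0.06×(128−214) = 214 − 5.16 = 208.84 → 209
  B: 220 + 0.06×(128−220) = 220 − 5.52 = 214.48 → 214
rgb(60, 209, 214) = #3CD1D6.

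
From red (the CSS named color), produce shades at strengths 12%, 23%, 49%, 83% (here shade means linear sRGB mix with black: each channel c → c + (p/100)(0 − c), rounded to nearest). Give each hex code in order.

CSS red is rgb(255, 0, 0).
12%: (255 − 30.6 = 224.4→224, 0→0, 0→0) → #E00000
23%: (255 − 58.65 = 196.35→196, 0→0, 0→0) → #C40000
49%: (255 − 124.95 = 130.05→130, 0→0, 0→0) → #820000
83%: (255 − 211.65 = 43.35→43, 0→0, 0→0) → #2B0000

#E00000, #C40000, #820000, #2B0000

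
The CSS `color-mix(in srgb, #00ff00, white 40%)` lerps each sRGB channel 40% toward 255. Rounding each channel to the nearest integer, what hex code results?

#66ff66

#00ff00 is rgb(0, 255, 0).
Per channel, c → c + 0.4(255 − c):
  R: 0 + 102 = 102 → 102
  G: 255 + 0.4×(255−255) = 255 + 0 = 255 → 255
  B: 0 + 0.4×(255−0) = 0 + 102 = 102 → 102
rgb(102, 255, 102) = #66ff66.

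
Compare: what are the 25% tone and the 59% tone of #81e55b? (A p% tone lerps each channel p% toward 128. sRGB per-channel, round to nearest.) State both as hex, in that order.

#81e55b is rgb(129, 229, 91).
25% tone:
  R: 129 + 0.25×(128−129) = 129 − 0.25 = 128.75 → 129
  G: 229 + 0.25×(128−229) = 229 − 25.25 = 203.75 → 204
  B: 91 + 0.25×(128−91) = 91 + 9.25 = 100.25 → 100
  → #81cc64
59% tone:
  R: 129 + 0.59×(128−129) = 129 − 0.59 = 128.41 → 128
  G: 229 − 59.59 = 169.41 → 169
  B: 91 + 0.59×(128−91) = 91 + 21.83 = 112.83 → 113
  → #80a971

#81cc64, #80a971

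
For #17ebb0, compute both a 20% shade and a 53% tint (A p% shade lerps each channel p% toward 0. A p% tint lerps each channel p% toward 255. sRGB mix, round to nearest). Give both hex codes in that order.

#17ebb0 is rgb(23, 235, 176).
20% shade:
  R: 23 + 0.2×(0−23) = 23 − 4.6 = 18.4 → 18
  G: 235 + 0.2×(0−235) = 235 − 47 = 188 → 188
  B: 176 + 0.2×(0−176) = 176 − 35.2 = 140.8 → 141
  → #12bc8d
53% tint:
  R: 23 + 122.96 = 145.96 → 146
  G: 235 + 0.53×(255−235) = 235 + 10.6 = 245.6 → 246
  B: 176 + 0.53×(255−176) = 176 + 41.87 = 217.87 → 218
  → #92f6da

#12bc8d, #92f6da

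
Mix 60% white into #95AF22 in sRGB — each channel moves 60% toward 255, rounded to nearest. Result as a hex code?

#95AF22 is rgb(149, 175, 34).
Lerp each channel 60% toward 255:
  R: 149 + 0.6×(255−149) = 149 + 63.6 = 212.6 → 213
  G: 175 + 0.6×(255−175) = 175 + 48 = 223 → 223
  B: 34 + 0.6×(255−34) = 34 + 132.6 = 166.6 → 167
rgb(213, 223, 167) = #D5DFA7.

#D5DFA7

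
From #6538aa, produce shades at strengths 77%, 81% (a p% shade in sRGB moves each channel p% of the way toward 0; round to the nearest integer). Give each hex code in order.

#6538aa is rgb(101, 56, 170).
77%: (101 − 77.77 = 23.23→23, 56 − 43.12 = 12.88→13, 170 − 130.9 = 39.1→39) → #170d27
81%: (101 − 81.81 = 19.19→19, 56 − 45.36 = 10.64→11, 170 − 137.7 = 32.3→32) → #130b20

#170d27, #130b20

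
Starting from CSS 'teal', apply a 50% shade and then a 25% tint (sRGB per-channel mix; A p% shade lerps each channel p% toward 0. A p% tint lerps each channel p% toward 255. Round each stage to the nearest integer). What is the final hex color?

#407070

CSS teal is rgb(0, 128, 128).
A 50% shade moves each channel 50% toward 0:
  R: 0 + 0.5×(0−0) = 0 + 0 = 0 → 0
  G: 128 + 0.5×(0−128) = 128 − 64 = 64 → 64
  B: 128 + 0.5×(0−128) = 128 − 64 = 64 → 64
After the shade: rgb(0, 64, 64) = #004040.
A 25% tint moves each channel 25% toward 255:
  R: 0 + 63.75 = 63.75 → 64
  G: 64 + 0.25×(255−64) = 64 + 47.75 = 111.75 → 112
  B: 64 + 47.75 = 111.75 → 112
rgb(64, 112, 112) = #407070.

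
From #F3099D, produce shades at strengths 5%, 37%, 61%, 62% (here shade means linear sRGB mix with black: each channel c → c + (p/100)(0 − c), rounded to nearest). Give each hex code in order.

#E70995, #990663, #5F043D, #5C033C

#F3099D is rgb(243, 9, 157).
5%: (243 − 12.15 = 230.85→231, 9→9, 157 − 7.85 = 149.15→149) → #E70995
37%: (243 − 89.91 = 153.09→153, 9 − 3.33 = 5.67→6, 157 − 58.09 = 98.91→99) → #990663
61%: (243 − 148.23 = 94.77→95, 9 − 5.49 = 3.51→4, 157 − 95.77 = 61.23→61) → #5F043D
62%: (243 − 150.66 = 92.34→92, 9 − 5.58 = 3.42→3, 157 − 97.34 = 59.66→60) → #5C033C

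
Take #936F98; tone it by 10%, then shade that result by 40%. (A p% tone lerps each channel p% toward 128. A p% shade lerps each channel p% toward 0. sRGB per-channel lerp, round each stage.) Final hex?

#57445A

#936F98 is rgb(147, 111, 152).
Lerp each channel 10% toward 128:
  R: 147 + 0.1×(128−147) = 147 − 1.9 = 145.1 → 145
  G: 111 + 1.7 = 112.7 → 113
  B: 152 − 2.4 = 149.6 → 150
After the tone: rgb(145, 113, 150) = #917196.
Lerp each channel 40% toward 0:
  R: 145 + 0.4×(0−145) = 145 − 58 = 87 → 87
  G: 113 − 45.2 = 67.8 → 68
  B: 150 − 60 = 90 → 90
rgb(87, 68, 90) = #57445A.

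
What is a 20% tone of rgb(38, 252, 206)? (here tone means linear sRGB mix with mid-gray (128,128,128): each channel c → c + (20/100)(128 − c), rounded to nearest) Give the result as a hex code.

Lerp each channel 20% toward 128:
  R: 38 + 18 = 56 → 56
  G: 252 − 24.8 = 227.2 → 227
  B: 206 + 0.2×(128−206) = 206 − 15.6 = 190.4 → 190
rgb(56, 227, 190) = #38E3BE.

#38E3BE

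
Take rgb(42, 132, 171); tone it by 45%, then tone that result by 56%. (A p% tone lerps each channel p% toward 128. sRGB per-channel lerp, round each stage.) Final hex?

#6b818b

Lerp each channel 45% toward 128:
  R: 42 + 0.45×(128−42) = 42 + 38.7 = 80.7 → 81
  G: 132 − 1.8 = 130.2 → 130
  B: 171 + 0.45×(128−171) = 171 − 19.35 = 151.65 → 152
After the tone: rgb(81, 130, 152) = #518298.
Per channel, c → c + 0.56(128 − c):
  R: 81 + 0.56×(128−81) = 81 + 26.32 = 107.32 → 107
  G: 130 − 1.12 = 128.88 → 129
  B: 152 + 0.56×(128−152) = 152 − 13.44 = 138.56 → 139
rgb(107, 129, 139) = #6b818b.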